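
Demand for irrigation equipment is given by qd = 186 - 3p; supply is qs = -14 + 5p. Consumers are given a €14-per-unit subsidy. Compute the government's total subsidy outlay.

Government cost = €1921.5

Pre-subsidy: 186 - 3p = -14 + 5p gives p* = 25, q* = 111.
With the rebate, buyers effectively pay pb = ps − 14, where ps is the price sellers receive.
Demand in terms of ps becomes qd = 186 − 3(ps − 14) = 228 - 3ps. Setting this equal to supply: 228 - 3ps = -14 + 5ps, so ps = 30.25.
Buyers pay pb = 30.25 − 14 = 16.25; q' = -14 + 5·30.25 = 137.25.
Government outlay = subsidy × quantity = 14 × 137.25 = 1921.5.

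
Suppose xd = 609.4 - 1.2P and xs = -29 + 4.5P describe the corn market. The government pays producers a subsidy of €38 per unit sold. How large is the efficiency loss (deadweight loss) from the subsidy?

Pre-subsidy: 609.4 - 1.2P = -29 + 4.5P gives P* = 112, x* = 475.
With the subsidy, sellers receive Ps = Pb + 38 for each unit, where Pb is the price buyers pay.
Supply in terms of Pb becomes xs = -29 + 4.5(Pb + 38) = 142 + 4.5Pb. Setting this equal to demand: 609.4 - 1.2Pb = 142 + 4.5Pb, so Pb = 82.
Sellers receive Ps = 82 + 38 = 120; x' = 609.4 − 1.2·82 = 511.
The subsidy expands output by 511 − 475 = 36 past the efficient level; on those units the gap between marginal cost and willingness to pay runs from 0 up to 38.
DWL = ½ × 38 × 36 = 684.

Deadweight loss = €684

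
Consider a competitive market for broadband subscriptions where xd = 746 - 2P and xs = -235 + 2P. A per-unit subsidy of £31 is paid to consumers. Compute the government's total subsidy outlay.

Government cost = £8881.5

Pre-subsidy: 746 - 2P = -235 + 2P gives P* = 245.25, x* = 255.5.
With the rebate, buyers effectively pay Pb = Ps − 31, where Ps is the price sellers receive.
Demand in terms of Ps becomes xd = 746 − 2(Ps − 31) = 808 - 2Ps. Setting this equal to supply: 808 - 2Ps = -235 + 2Ps, so Ps = 260.75.
Buyers pay Pb = 260.75 − 31 = 229.75; x' = -235 + 2·260.75 = 286.5.
Government outlay = subsidy × quantity = 31 × 286.5 = 8881.5.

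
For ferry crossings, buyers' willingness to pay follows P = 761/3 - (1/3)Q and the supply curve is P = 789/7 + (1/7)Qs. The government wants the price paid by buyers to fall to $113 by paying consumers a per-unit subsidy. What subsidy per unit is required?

Required subsidy s = $60 per unit

At a buyer price of 113, quantity demanded is 761 − 3·113 = 422.
Sellers supply 422 only when they receive Ps = 789/7 + (1/7)·422 = 173.
s = Ps − Pb = 173 − 113 = 60.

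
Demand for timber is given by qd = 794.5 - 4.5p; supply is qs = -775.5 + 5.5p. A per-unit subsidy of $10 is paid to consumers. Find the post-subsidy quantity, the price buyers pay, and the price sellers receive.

q' = 112.75; buyers pay $151.5; sellers receive $161.5

Pre-subsidy: 794.5 - 4.5p = -775.5 + 5.5p gives p* = 157, q* = 88.
With the rebate, buyers effectively pay pb = ps − 10, where ps is the price sellers receive.
Demand in terms of ps becomes qd = 794.5 − 4.5(ps − 10) = 839.5 - 4.5ps. Setting this equal to supply: 839.5 - 4.5ps = -775.5 + 5.5ps, so ps = 161.5.
Buyers pay pb = 161.5 − 10 = 151.5; q' = -775.5 + 5.5·161.5 = 112.75.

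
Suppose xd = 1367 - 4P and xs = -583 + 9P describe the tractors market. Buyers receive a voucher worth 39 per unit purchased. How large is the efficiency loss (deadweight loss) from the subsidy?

Pre-subsidy: 1367 - 4P = -583 + 9P gives P* = 150, x* = 767.
With the rebate, buyers effectively pay Pb = Ps − 39, where Ps is the price sellers receive.
Demand in terms of Ps becomes xd = 1367 − 4(Ps − 39) = 1523 - 4Ps. Setting this equal to supply: 1523 - 4Ps = -583 + 9Ps, so Ps = 162.
Buyers pay Pb = 162 − 39 = 123; x' = -583 + 9·162 = 875.
The subsidy expands output by 875 − 767 = 108 past the efficient level; on those units the gap between marginal cost and willingness to pay runs from 0 up to 39.
DWL = ½ × 39 × 108 = 2106.

Deadweight loss = 2106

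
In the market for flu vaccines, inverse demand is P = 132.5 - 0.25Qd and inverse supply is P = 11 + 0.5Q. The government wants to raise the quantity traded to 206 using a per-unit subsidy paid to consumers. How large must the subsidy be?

At Q = 206, from the demand curve buyers pay Pb = 132.5 − 0.25·206 = 81; from the supply curve sellers need Ps = 11 + 0.5·206 = 114.
The subsidy must fill the gap: s = Ps − Pb = 114 − 81 = 33.

Required subsidy s = 33 per unit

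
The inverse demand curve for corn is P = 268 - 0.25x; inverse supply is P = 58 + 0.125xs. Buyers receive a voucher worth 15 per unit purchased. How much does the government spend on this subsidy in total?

Government cost = 9000

Pre-subsidy: 268 - 0.25x = 58 + 0.125x gives x* = 560 and P* = 128.
With the rebate, buyers effectively pay Pb = Ps − 15, where Ps is the price sellers receive.
On the curves, Pb = 268 - 0.25x and Ps = 58 + 0.125x; the wedge Ps − Pb = 15 gives 58 + 0.125x − (268 - 0.25x) = 15, so x' = 600.
Then Pb = 268 − 0.25·600 = 118 and Ps = 58 + 0.125·600 = 133.
Government outlay = subsidy × quantity = 15 × 600 = 9000.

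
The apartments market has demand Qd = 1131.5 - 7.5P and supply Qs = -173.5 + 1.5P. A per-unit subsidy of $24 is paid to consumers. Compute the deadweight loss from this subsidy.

Deadweight loss = $360

Pre-subsidy: 1131.5 - 7.5P = -173.5 + 1.5P gives P* = 145, Q* = 44.
With the rebate, buyers effectively pay Pb = Ps − 24, where Ps is the price sellers receive.
Demand in terms of Ps becomes Qd = 1131.5 − 7.5(Ps − 24) = 1311.5 - 7.5Ps. Setting this equal to supply: 1311.5 - 7.5Ps = -173.5 + 1.5Ps, so Ps = 165.
Buyers pay Pb = 165 − 24 = 141; Q' = -173.5 + 1.5·165 = 74.
The subsidy expands output by 74 − 44 = 30 past the efficient level; on those units the gap between marginal cost and willingness to pay runs from 0 up to 24.
DWL = ½ × 24 × 30 = 360.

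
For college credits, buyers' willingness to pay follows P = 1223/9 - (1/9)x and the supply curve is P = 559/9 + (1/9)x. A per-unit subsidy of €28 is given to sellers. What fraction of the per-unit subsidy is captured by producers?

Producer share = 0.5

Pre-subsidy: 1223/9 - (1/9)x = 559/9 + (1/9)x gives x* = 332 and P* = 99.
With the subsidy, sellers receive Ps = Pb + 28 for each unit, where Pb is the price buyers pay.
On the curves, Pb = 1223/9 - (1/9)x and Ps = 559/9 + (1/9)x; the wedge Ps − Pb = 28 gives 559/9 + (1/9)x − (1223/9 - (1/9)x) = 28, so x' = 458.
Then Pb = 1223/9 − (1/9)·458 = 85 and Ps = 559/9 + (1/9)·458 = 113.
Buyers' price falls by P* − Pb = 99 − 85 = 14; sellers' price rises by Ps − P* = 113 − 99 = 14.
So producers capture 14/28 = 0.5 of each unit of subsidy.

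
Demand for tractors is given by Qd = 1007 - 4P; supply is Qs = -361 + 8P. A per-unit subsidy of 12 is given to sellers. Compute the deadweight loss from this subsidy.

Pre-subsidy: 1007 - 4P = -361 + 8P gives P* = 114, Q* = 551.
With the subsidy, sellers receive Ps = Pb + 12 for each unit, where Pb is the price buyers pay.
Supply in terms of Pb becomes Qs = -361 + 8(Pb + 12) = -265 + 8Pb. Setting this equal to demand: 1007 - 4Pb = -265 + 8Pb, so Pb = 106.
Sellers receive Ps = 106 + 12 = 118; Q' = 1007 − 4·106 = 583.
The subsidy expands output by 583 − 551 = 32 past the efficient level; on those units the gap between marginal cost and willingness to pay runs from 0 up to 12.
DWL = ½ × 12 × 32 = 192.

Deadweight loss = 192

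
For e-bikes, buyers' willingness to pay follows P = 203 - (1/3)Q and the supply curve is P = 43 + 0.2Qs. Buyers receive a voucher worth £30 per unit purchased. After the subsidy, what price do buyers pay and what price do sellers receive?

Buyers pay £84.25; sellers receive £114.25

Pre-subsidy: 203 - (1/3)Q = 43 + 0.2Q gives Q* = 300 and P* = 103.
With the rebate, buyers effectively pay Pb = Ps − 30, where Ps is the price sellers receive.
On the curves, Pb = 203 - (1/3)Q and Ps = 43 + 0.2Q; the wedge Ps − Pb = 30 gives 43 + 0.2Q − (203 - (1/3)Q) = 30, so Q' = 356.25.
Then Pb = 203 − (1/3)·356.25 = 84.25 and Ps = 43 + 0.2·356.25 = 114.25.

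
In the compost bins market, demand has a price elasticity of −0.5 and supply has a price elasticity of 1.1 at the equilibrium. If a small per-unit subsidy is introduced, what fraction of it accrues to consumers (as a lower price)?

For a small subsidy around the equilibrium, the benefit split depends on the relative slopes, which at a point are proportional to the elasticities.
Buyer share = εs/(εs + |εd|) = 1.1/(1.1 + 0.5) = 0.6875; seller share = |εd|/(εs + |εd|) = 0.3125.

Consumer share = 0.6875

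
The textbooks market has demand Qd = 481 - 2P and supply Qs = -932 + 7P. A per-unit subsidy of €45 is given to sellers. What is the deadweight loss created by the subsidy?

Pre-subsidy: 481 - 2P = -932 + 7P gives P* = 157, Q* = 167.
With the subsidy, sellers receive Ps = Pb + 45 for each unit, where Pb is the price buyers pay.
Supply in terms of Pb becomes Qs = -932 + 7(Pb + 45) = -617 + 7Pb. Setting this equal to demand: 481 - 2Pb = -617 + 7Pb, so Pb = 122.
Sellers receive Ps = 122 + 45 = 167; Q' = 481 − 2·122 = 237.
The subsidy expands output by 237 − 167 = 70 past the efficient level; on those units the gap between marginal cost and willingness to pay runs from 0 up to 45.
DWL = ½ × 45 × 70 = 1575.

Deadweight loss = €1575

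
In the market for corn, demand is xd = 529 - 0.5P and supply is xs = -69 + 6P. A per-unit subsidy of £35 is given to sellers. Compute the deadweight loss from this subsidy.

Pre-subsidy: 529 - 0.5P = -69 + 6P gives P* = 92, x* = 483.
With the subsidy, sellers receive Ps = Pb + 35 for each unit, where Pb is the price buyers pay.
Supply in terms of Pb becomes xs = -69 + 6(Pb + 35) = 141 + 6Pb. Setting this equal to demand: 529 - 0.5Pb = 141 + 6Pb, so Pb = 776/13.
Sellers receive Ps = 776/13 + 35 = 1231/13; x' = 529 − 0.5·(776/13) = 6489/13.
The subsidy expands output by 6489/13 − 483 = 210/13 past the efficient level; on those units the gap between marginal cost and willingness to pay runs from 0 up to 35.
DWL = ½ × 35 × 210/13 = 3675/13.

Deadweight loss = 3675/13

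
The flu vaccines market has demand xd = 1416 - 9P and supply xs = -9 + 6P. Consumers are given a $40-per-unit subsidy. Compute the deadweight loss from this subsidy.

Deadweight loss = $2880

Pre-subsidy: 1416 - 9P = -9 + 6P gives P* = 95, x* = 561.
With the rebate, buyers effectively pay Pb = Ps − 40, where Ps is the price sellers receive.
Demand in terms of Ps becomes xd = 1416 − 9(Ps − 40) = 1776 - 9Ps. Setting this equal to supply: 1776 - 9Ps = -9 + 6Ps, so Ps = 119.
Buyers pay Pb = 119 − 40 = 79; x' = -9 + 6·119 = 705.
The subsidy expands output by 705 − 561 = 144 past the efficient level; on those units the gap between marginal cost and willingness to pay runs from 0 up to 40.
DWL = ½ × 40 × 144 = 2880.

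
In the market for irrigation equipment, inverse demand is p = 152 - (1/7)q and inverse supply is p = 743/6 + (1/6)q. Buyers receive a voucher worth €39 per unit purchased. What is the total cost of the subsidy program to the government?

Pre-subsidy: 152 - (1/7)q = 743/6 + (1/6)q gives q* = 91 and p* = 139.
With the rebate, buyers effectively pay pb = ps − 39, where ps is the price sellers receive.
On the curves, pb = 152 - (1/7)q and ps = 743/6 + (1/6)q; the wedge ps − pb = 39 gives 743/6 + (1/6)q − (152 - (1/7)q) = 39, so q' = 217.
Then pb = 152 − (1/7)·217 = 121 and ps = 743/6 + (1/6)·217 = 160.
Government outlay = subsidy × quantity = 39 × 217 = 8463.

Government cost = €8463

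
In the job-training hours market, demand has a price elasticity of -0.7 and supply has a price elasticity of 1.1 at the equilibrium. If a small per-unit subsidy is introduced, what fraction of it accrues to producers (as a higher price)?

Producer share = 7/18

For a small subsidy around the equilibrium, the benefit split depends on the relative slopes, which at a point are proportional to the elasticities.
Buyer share = εs/(εs + |εd|) = 1.1/(1.1 + 0.7) = 11/18; seller share = |εd|/(εs + |εd|) = 7/18.
So producers capture 7/18 of the subsidy.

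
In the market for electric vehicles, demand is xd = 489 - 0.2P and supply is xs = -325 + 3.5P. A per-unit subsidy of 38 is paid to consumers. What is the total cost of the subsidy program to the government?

Pre-subsidy: 489 - 0.2P = -325 + 3.5P gives P* = 220, x* = 445.
With the rebate, buyers effectively pay Pb = Ps − 38, where Ps is the price sellers receive.
Demand in terms of Ps becomes xd = 489 − 0.2(Ps − 38) = 496.6 - 0.2Ps. Setting this equal to supply: 496.6 - 0.2Ps = -325 + 3.5Ps, so Ps = 8216/37.
Buyers pay Pb = 8216/37 − 38 = 6810/37; x' = -325 + 3.5·(8216/37) = 16731/37.
Government outlay = subsidy × quantity = 38 × 16731/37 = 635778/37.

Government cost = 635778/37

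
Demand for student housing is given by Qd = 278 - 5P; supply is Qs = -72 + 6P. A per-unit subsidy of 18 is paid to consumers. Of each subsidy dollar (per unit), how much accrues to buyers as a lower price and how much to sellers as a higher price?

Pre-subsidy: 278 - 5P = -72 + 6P gives P* = 350/11, Q* = 1308/11.
With the rebate, buyers effectively pay Pb = Ps − 18, where Ps is the price sellers receive.
Demand in terms of Ps becomes Qd = 278 − 5(Ps − 18) = 368 - 5Ps. Setting this equal to supply: 368 - 5Ps = -72 + 6Ps, so Ps = 40.
Buyers pay Pb = 40 − 18 = 22; Q' = -72 + 6·40 = 168.
Buyers' price falls by P* − Pb = 350/11 − 22 = 108/11; sellers' price rises by Ps − P* = 40 − 350/11 = 90/11.

Buyers gain 108/11 per unit; sellers gain 90/11 per unit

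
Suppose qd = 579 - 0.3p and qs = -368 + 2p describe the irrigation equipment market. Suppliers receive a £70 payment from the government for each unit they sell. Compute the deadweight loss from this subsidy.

Deadweight loss = 14700/23

Pre-subsidy: 579 - 0.3p = -368 + 2p gives p* = 9470/23, q* = 10476/23.
With the subsidy, sellers receive ps = pb + 70 for each unit, where pb is the price buyers pay.
Supply in terms of pb becomes qs = -368 + 2(pb + 70) = -228 + 2pb. Setting this equal to demand: 579 - 0.3pb = -228 + 2pb, so pb = 8070/23.
Sellers receive ps = 8070/23 + 70 = 9680/23; q' = 579 − 0.3·(8070/23) = 10896/23.
The subsidy expands output by 10896/23 − 10476/23 = 420/23 past the efficient level; on those units the gap between marginal cost and willingness to pay runs from 0 up to 70.
DWL = ½ × 70 × 420/23 = 14700/23.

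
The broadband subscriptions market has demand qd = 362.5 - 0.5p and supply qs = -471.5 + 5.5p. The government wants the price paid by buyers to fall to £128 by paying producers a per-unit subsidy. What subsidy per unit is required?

Required subsidy s = £12 per unit

At a buyer price of 128, quantity demanded is 362.5 − 0.5·128 = 298.5.
Sellers supply 298.5 only when they receive ps with -471.5 + 5.5·ps = 298.5, i.e. ps = 140.
s = ps − pb = 140 − 128 = 12.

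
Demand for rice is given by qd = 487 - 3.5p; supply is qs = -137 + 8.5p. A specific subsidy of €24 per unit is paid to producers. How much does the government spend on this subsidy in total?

Government cost = €8748

Pre-subsidy: 487 - 3.5p = -137 + 8.5p gives p* = 52, q* = 305.
With the subsidy, sellers receive ps = pb + 24 for each unit, where pb is the price buyers pay.
Supply in terms of pb becomes qs = -137 + 8.5(pb + 24) = 67 + 8.5pb. Setting this equal to demand: 487 - 3.5pb = 67 + 8.5pb, so pb = 35.
Sellers receive ps = 35 + 24 = 59; q' = 487 − 3.5·35 = 364.5.
Government outlay = subsidy × quantity = 24 × 364.5 = 8748.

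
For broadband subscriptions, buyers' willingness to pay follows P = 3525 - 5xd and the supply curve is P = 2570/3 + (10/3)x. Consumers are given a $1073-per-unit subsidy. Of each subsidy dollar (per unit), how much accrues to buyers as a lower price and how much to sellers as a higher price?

Buyers gain $643.8 per unit; sellers gain $429.2 per unit

Pre-subsidy: 3525 - 5x = 2570/3 + (10/3)x gives x* = 320.2 and P* = 1924.
With the rebate, buyers effectively pay Pb = Ps − 1073, where Ps is the price sellers receive.
On the curves, Pb = 3525 - 5x and Ps = 2570/3 + (10/3)x; the wedge Ps − Pb = 1073 gives 2570/3 + (10/3)x − (3525 - 5x) = 1073, so x' = 448.96.
Then Pb = 3525 − 5·448.96 = 1280.2 and Ps = 2570/3 + (10/3)·448.96 = 2353.2.
Buyers' price falls by P* − Pb = 1924 − 1280.2 = 643.8; sellers' price rises by Ps − P* = 2353.2 − 1924 = 429.2.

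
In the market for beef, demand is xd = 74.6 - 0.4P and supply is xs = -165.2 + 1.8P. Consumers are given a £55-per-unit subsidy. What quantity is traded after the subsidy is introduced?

x' = 49

Pre-subsidy: 74.6 - 0.4P = -165.2 + 1.8P gives P* = 109, x* = 31.
With the rebate, buyers effectively pay Pb = Ps − 55, where Ps is the price sellers receive.
Demand in terms of Ps becomes xd = 74.6 − 0.4(Ps − 55) = 96.6 - 0.4Ps. Setting this equal to supply: 96.6 - 0.4Ps = -165.2 + 1.8Ps, so Ps = 119.
Buyers pay Pb = 119 − 55 = 64; x' = -165.2 + 1.8·119 = 49.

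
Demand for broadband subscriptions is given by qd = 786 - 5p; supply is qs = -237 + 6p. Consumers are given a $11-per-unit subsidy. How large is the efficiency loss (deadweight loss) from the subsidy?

Deadweight loss = $165

Pre-subsidy: 786 - 5p = -237 + 6p gives p* = 93, q* = 321.
With the rebate, buyers effectively pay pb = ps − 11, where ps is the price sellers receive.
Demand in terms of ps becomes qd = 786 − 5(ps − 11) = 841 - 5ps. Setting this equal to supply: 841 - 5ps = -237 + 6ps, so ps = 98.
Buyers pay pb = 98 − 11 = 87; q' = -237 + 6·98 = 351.
The subsidy expands output by 351 − 321 = 30 past the efficient level; on those units the gap between marginal cost and willingness to pay runs from 0 up to 11.
DWL = ½ × 11 × 30 = 165.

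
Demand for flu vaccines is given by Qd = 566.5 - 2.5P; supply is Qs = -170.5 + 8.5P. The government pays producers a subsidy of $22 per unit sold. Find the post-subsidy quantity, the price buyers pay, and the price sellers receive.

Pre-subsidy: 566.5 - 2.5P = -170.5 + 8.5P gives P* = 67, Q* = 399.
With the subsidy, sellers receive Ps = Pb + 22 for each unit, where Pb is the price buyers pay.
Supply in terms of Pb becomes Qs = -170.5 + 8.5(Pb + 22) = 16.5 + 8.5Pb. Setting this equal to demand: 566.5 - 2.5Pb = 16.5 + 8.5Pb, so Pb = 50.
Sellers receive Ps = 50 + 22 = 72; Q' = 566.5 − 2.5·50 = 441.5.

Q' = 441.5; buyers pay $50; sellers receive $72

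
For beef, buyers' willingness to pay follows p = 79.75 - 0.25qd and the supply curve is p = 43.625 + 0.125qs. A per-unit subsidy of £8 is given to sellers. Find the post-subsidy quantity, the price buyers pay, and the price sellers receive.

Pre-subsidy: 79.75 - 0.25q = 43.625 + 0.125q gives q* = 289/3 and p* = 167/3.
With the subsidy, sellers receive ps = pb + 8 for each unit, where pb is the price buyers pay.
On the curves, pb = 79.75 - 0.25q and ps = 43.625 + 0.125q; the wedge ps − pb = 8 gives 43.625 + 0.125q − (79.75 - 0.25q) = 8, so q' = 353/3.
Then pb = 79.75 − 0.25·(353/3) = 151/3 and ps = 43.625 + 0.125·(353/3) = 175/3.

q' = 353/3; buyers pay 151/3; sellers receive 175/3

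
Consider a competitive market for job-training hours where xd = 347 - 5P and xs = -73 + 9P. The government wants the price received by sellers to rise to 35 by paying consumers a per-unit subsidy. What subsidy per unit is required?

Required subsidy s = 14 per unit

At a seller price of 35, quantity supplied is -73 + 9·35 = 242.
Buyers absorb 242 only when they pay Pb with 347 − 5·Pb = 242, i.e. Pb = 21.
s = Ps − Pb = 35 − 21 = 14.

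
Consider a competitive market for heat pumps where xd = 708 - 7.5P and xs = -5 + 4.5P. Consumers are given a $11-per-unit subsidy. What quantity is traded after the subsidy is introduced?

x' = 293.3125

Pre-subsidy: 708 - 7.5P = -5 + 4.5P gives P* = 713/12, x* = 262.375.
With the rebate, buyers effectively pay Pb = Ps − 11, where Ps is the price sellers receive.
Demand in terms of Ps becomes xd = 708 − 7.5(Ps − 11) = 790.5 - 7.5Ps. Setting this equal to supply: 790.5 - 7.5Ps = -5 + 4.5Ps, so Ps = 1591/24.
Buyers pay Pb = 1591/24 − 11 = 1327/24; x' = -5 + 4.5·(1591/24) = 293.3125.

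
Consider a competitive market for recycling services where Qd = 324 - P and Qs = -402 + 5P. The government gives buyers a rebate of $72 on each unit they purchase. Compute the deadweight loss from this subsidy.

Deadweight loss = $2160

Pre-subsidy: 324 - P = -402 + 5P gives P* = 121, Q* = 203.
With the rebate, buyers effectively pay Pb = Ps − 72, where Ps is the price sellers receive.
Demand in terms of Ps becomes Qd = 324 − 1(Ps − 72) = 396 - Ps. Setting this equal to supply: 396 - Ps = -402 + 5Ps, so Ps = 133.
Buyers pay Pb = 133 − 72 = 61; Q' = -402 + 5·133 = 263.
The subsidy expands output by 263 − 203 = 60 past the efficient level; on those units the gap between marginal cost and willingness to pay runs from 0 up to 72.
DWL = ½ × 72 × 60 = 2160.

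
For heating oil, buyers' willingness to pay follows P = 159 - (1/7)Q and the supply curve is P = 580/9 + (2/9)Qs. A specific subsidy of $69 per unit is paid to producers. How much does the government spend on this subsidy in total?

Government cost = $30912

Pre-subsidy: 159 - (1/7)Q = 580/9 + (2/9)Q gives Q* = 259 and P* = 122.
With the subsidy, sellers receive Ps = Pb + 69 for each unit, where Pb is the price buyers pay.
On the curves, Pb = 159 - (1/7)Q and Ps = 580/9 + (2/9)Q; the wedge Ps − Pb = 69 gives 580/9 + (2/9)Q − (159 - (1/7)Q) = 69, so Q' = 448.
Then Pb = 159 − (1/7)·448 = 95 and Ps = 580/9 + (2/9)·448 = 164.
Government outlay = subsidy × quantity = 69 × 448 = 30912.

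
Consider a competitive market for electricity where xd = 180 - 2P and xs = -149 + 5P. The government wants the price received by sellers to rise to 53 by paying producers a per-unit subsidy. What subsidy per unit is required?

Required subsidy s = 21 per unit

At a seller price of 53, quantity supplied is -149 + 5·53 = 116.
Buyers absorb 116 only when they pay Pb with 180 − 2·Pb = 116, i.e. Pb = 32.
s = Ps − Pb = 53 − 32 = 21.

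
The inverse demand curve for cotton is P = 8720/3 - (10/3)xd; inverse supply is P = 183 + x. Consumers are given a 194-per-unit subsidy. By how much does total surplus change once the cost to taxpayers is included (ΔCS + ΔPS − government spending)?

Net change in total surplus = -56454/13

Pre-subsidy: 8720/3 - (10/3)x = 183 + x gives x* = 8171/13 and P* = 10550/13.
With the rebate, buyers effectively pay Pb = Ps − 194, where Ps is the price sellers receive.
On the curves, Pb = 8720/3 - (10/3)x and Ps = 183 + x; the wedge Ps − Pb = 194 gives 183 + x − (8720/3 - (10/3)x) = 194, so x' = 8753/13.
Then Pb = 8720/3 − (10/3)·(8753/13) = 8610/13 and Ps = 183 + 1·(8753/13) = 11132/13.
ΔCS = ½(8171/13 + 8753/13)(10550/13 − 8610/13) = 16416280/169; ΔPS = ½(8171/13 + 8753/13)(11132/13 − 10550/13) = 4924884/169.
Government spending = 194 × 8753/13 = 1698082/13.
Net change = 16416280/169 + 4924884/169 − 1698082/13 = -56454/13. The loss equals the DWL triangle ½·194·582/13.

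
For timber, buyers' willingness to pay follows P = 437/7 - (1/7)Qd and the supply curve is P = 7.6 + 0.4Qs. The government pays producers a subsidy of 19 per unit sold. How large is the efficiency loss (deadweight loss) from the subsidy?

Pre-subsidy: 437/7 - (1/7)Q = 7.6 + 0.4Q gives Q* = 101 and P* = 48.
With the subsidy, sellers receive Ps = Pb + 19 for each unit, where Pb is the price buyers pay.
On the curves, Pb = 437/7 - (1/7)Q and Ps = 7.6 + 0.4Q; the wedge Ps − Pb = 19 gives 7.6 + 0.4Q − (437/7 - (1/7)Q) = 19, so Q' = 136.
Then Pb = 437/7 − (1/7)·136 = 43 and Ps = 7.6 + 0.4·136 = 62.
The subsidy expands output by 136 − 101 = 35 past the efficient level; on those units the gap between marginal cost and willingness to pay runs from 0 up to 19.
DWL = ½ × 19 × 35 = 332.5.

Deadweight loss = 332.5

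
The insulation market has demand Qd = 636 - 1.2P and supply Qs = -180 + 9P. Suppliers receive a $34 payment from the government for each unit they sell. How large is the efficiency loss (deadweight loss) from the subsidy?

Pre-subsidy: 636 - 1.2P = -180 + 9P gives P* = 80, Q* = 540.
With the subsidy, sellers receive Ps = Pb + 34 for each unit, where Pb is the price buyers pay.
Supply in terms of Pb becomes Qs = -180 + 9(Pb + 34) = 126 + 9Pb. Setting this equal to demand: 636 - 1.2Pb = 126 + 9Pb, so Pb = 50.
Sellers receive Ps = 50 + 34 = 84; Q' = 636 − 1.2·50 = 576.
The subsidy expands output by 576 − 540 = 36 past the efficient level; on those units the gap between marginal cost and willingness to pay runs from 0 up to 34.
DWL = ½ × 34 × 36 = 612.

Deadweight loss = $612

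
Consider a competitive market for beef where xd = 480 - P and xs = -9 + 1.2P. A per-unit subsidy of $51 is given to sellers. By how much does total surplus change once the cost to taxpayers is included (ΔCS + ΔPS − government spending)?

Pre-subsidy: 480 - P = -9 + 1.2P gives P* = 2445/11, x* = 2835/11.
With the subsidy, sellers receive Ps = Pb + 51 for each unit, where Pb is the price buyers pay.
Supply in terms of Pb becomes xs = -9 + 1.2(Pb + 51) = 52.2 + 1.2Pb. Setting this equal to demand: 480 - Pb = 52.2 + 1.2Pb, so Pb = 2139/11.
Sellers receive Ps = 2139/11 + 51 = 2700/11; x' = 480 − 1·(2139/11) = 3141/11.
ΔCS = ½(2835/11 + 3141/11)(2445/11 − 2139/11) = 914328/121; ΔPS = ½(2835/11 + 3141/11)(2700/11 − 2445/11) = 761940/121.
Government spending = 51 × 3141/11 = 160191/11.
Net change = 914328/121 + 761940/121 − 160191/11 = -7803/11. The loss equals the DWL triangle ½·51·306/11.

Net change in total surplus = -7803/11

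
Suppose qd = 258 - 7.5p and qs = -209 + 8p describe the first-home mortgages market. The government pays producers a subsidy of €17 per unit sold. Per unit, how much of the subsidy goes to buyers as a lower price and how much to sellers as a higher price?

Pre-subsidy: 258 - 7.5p = -209 + 8p gives p* = 934/31, q* = 993/31.
With the subsidy, sellers receive ps = pb + 17 for each unit, where pb is the price buyers pay.
Supply in terms of pb becomes qs = -209 + 8(pb + 17) = -73 + 8pb. Setting this equal to demand: 258 - 7.5pb = -73 + 8pb, so pb = 662/31.
Sellers receive ps = 662/31 + 17 = 1189/31; q' = 258 − 7.5·(662/31) = 3033/31.
Buyers' price falls by p* − pb = 934/31 − 662/31 = 272/31; sellers' price rises by ps − p* = 1189/31 − 934/31 = 255/31.

Buyers gain 272/31 per unit; sellers gain 255/31 per unit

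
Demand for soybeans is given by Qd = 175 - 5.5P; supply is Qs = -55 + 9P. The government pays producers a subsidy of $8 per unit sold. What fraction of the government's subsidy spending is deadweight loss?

DWL / government spending = 396/3337

Pre-subsidy: 175 - 5.5P = -55 + 9P gives P* = 460/29, Q* = 2545/29.
With the subsidy, sellers receive Ps = Pb + 8 for each unit, where Pb is the price buyers pay.
Supply in terms of Pb becomes Qs = -55 + 9(Pb + 8) = 17 + 9Pb. Setting this equal to demand: 175 - 5.5Pb = 17 + 9Pb, so Pb = 316/29.
Sellers receive Ps = 316/29 + 8 = 548/29; Q' = 175 − 5.5·(316/29) = 3337/29.
ΔCS = ½(2545/29 + 3337/29)(460/29 − 316/29) = 423504/841; ΔPS = ½(2545/29 + 3337/29)(548/29 − 460/29) = 258808/841.
Government spending = 8 × 3337/29 = 26696/29.
DWL = ½ × 8 × (3337/29 − 2545/29) = 3168/29; fraction = (3168/29) / (26696/29) = 396/3337.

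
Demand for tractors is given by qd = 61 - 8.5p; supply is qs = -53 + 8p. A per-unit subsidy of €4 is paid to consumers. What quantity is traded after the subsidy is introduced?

Pre-subsidy: 61 - 8.5p = -53 + 8p gives p* = 76/11, q* = 25/11.
With the rebate, buyers effectively pay pb = ps − 4, where ps is the price sellers receive.
Demand in terms of ps becomes qd = 61 − 8.5(ps − 4) = 95 - 8.5ps. Setting this equal to supply: 95 - 8.5ps = -53 + 8ps, so ps = 296/33.
Buyers pay pb = 296/33 − 4 = 164/33; q' = -53 + 8·(296/33) = 619/33.

q' = 619/33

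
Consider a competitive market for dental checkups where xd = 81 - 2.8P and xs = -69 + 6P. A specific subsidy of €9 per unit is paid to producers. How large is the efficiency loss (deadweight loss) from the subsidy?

Deadweight loss = 1701/22

Pre-subsidy: 81 - 2.8P = -69 + 6P gives P* = 375/22, x* = 366/11.
With the subsidy, sellers receive Ps = Pb + 9 for each unit, where Pb is the price buyers pay.
Supply in terms of Pb becomes xs = -69 + 6(Pb + 9) = -15 + 6Pb. Setting this equal to demand: 81 - 2.8Pb = -15 + 6Pb, so Pb = 120/11.
Sellers receive Ps = 120/11 + 9 = 219/11; x' = 81 − 2.8·(120/11) = 555/11.
The subsidy expands output by 555/11 − 366/11 = 189/11 past the efficient level; on those units the gap between marginal cost and willingness to pay runs from 0 up to 9.
DWL = ½ × 9 × 189/11 = 1701/22.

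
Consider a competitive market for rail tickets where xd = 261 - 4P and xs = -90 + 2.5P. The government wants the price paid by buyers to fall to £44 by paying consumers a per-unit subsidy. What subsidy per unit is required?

At a buyer price of 44, quantity demanded is 261 − 4·44 = 85.
Sellers supply 85 only when they receive Ps with -90 + 2.5·Ps = 85, i.e. Ps = 70.
s = Ps − Pb = 70 − 44 = 26.

Required subsidy s = £26 per unit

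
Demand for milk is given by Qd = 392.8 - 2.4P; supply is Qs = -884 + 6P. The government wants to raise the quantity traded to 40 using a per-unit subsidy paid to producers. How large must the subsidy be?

Required subsidy s = 7 per unit

At Q = 40, invert demand for the buyer price: Pb = (392.8 − 40)/2.4 = 147; invert supply for the seller price: Ps = (40 − (-884))/6 = 154.
The subsidy must fill the gap: s = Ps − Pb = 154 − 147 = 7.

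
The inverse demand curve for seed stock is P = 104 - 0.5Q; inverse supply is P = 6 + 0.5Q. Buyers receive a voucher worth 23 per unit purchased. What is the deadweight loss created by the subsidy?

Deadweight loss = 264.5

Pre-subsidy: 104 - 0.5Q = 6 + 0.5Q gives Q* = 98 and P* = 55.
With the rebate, buyers effectively pay Pb = Ps − 23, where Ps is the price sellers receive.
On the curves, Pb = 104 - 0.5Q and Ps = 6 + 0.5Q; the wedge Ps − Pb = 23 gives 6 + 0.5Q − (104 - 0.5Q) = 23, so Q' = 121.
Then Pb = 104 − 0.5·121 = 43.5 and Ps = 6 + 0.5·121 = 66.5.
The subsidy expands output by 121 − 98 = 23 past the efficient level; on those units the gap between marginal cost and willingness to pay runs from 0 up to 23.
DWL = ½ × 23 × 23 = 264.5.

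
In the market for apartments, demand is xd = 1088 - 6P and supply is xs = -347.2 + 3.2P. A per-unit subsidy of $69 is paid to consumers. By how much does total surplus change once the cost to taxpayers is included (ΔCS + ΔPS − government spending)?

Net change in total surplus = -$4968

Pre-subsidy: 1088 - 6P = -347.2 + 3.2P gives P* = 156, x* = 152.
With the rebate, buyers effectively pay Pb = Ps − 69, where Ps is the price sellers receive.
Demand in terms of Ps becomes xd = 1088 − 6(Ps − 69) = 1502 - 6Ps. Setting this equal to supply: 1502 - 6Ps = -347.2 + 3.2Ps, so Ps = 201.
Buyers pay Pb = 201 − 69 = 132; x' = -347.2 + 3.2·201 = 296.
ΔCS = ½(152 + 296)(156 − 132) = 5376; ΔPS = ½(152 + 296)(201 − 156) = 10080.
Government spending = 69 × 296 = 20424.
Net change = 5376 + 10080 − 20424 = -4968. The loss equals the DWL triangle ½·69·144.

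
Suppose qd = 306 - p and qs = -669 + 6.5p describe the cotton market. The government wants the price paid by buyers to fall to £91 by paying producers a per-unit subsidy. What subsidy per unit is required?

At a buyer price of 91, quantity demanded is 306 − 1·91 = 215.
Sellers supply 215 only when they receive ps with -669 + 6.5·ps = 215, i.e. ps = 136.
s = ps − pb = 136 − 91 = 45.

Required subsidy s = £45 per unit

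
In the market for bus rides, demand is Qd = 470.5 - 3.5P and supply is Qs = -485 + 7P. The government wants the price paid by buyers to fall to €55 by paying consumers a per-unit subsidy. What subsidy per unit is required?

At a buyer price of 55, quantity demanded is 470.5 − 3.5·55 = 278.
Sellers supply 278 only when they receive Ps with -485 + 7·Ps = 278, i.e. Ps = 109.
s = Ps − Pb = 109 − 55 = 54.

Required subsidy s = €54 per unit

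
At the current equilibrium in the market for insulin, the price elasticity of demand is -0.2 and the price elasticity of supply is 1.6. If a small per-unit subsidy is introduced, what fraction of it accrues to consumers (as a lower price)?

Consumer share = 8/9

For a small subsidy around the equilibrium, the benefit split depends on the relative slopes, which at a point are proportional to the elasticities.
Buyer share = εs/(εs + |εd|) = 1.6/(1.6 + 0.2) = 8/9; seller share = |εd|/(εs + |εd|) = 1/9.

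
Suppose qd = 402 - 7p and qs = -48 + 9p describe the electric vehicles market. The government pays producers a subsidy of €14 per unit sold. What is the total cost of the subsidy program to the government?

Pre-subsidy: 402 - 7p = -48 + 9p gives p* = 28.125, q* = 205.125.
With the subsidy, sellers receive ps = pb + 14 for each unit, where pb is the price buyers pay.
Supply in terms of pb becomes qs = -48 + 9(pb + 14) = 78 + 9pb. Setting this equal to demand: 402 - 7pb = 78 + 9pb, so pb = 20.25.
Sellers receive ps = 20.25 + 14 = 34.25; q' = 402 − 7·20.25 = 260.25.
Government outlay = subsidy × quantity = 14 × 260.25 = 3643.5.

Government cost = €3643.5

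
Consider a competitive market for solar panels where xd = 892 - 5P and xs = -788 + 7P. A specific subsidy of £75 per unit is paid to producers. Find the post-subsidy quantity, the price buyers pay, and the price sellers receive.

Pre-subsidy: 892 - 5P = -788 + 7P gives P* = 140, x* = 192.
With the subsidy, sellers receive Ps = Pb + 75 for each unit, where Pb is the price buyers pay.
Supply in terms of Pb becomes xs = -788 + 7(Pb + 75) = -263 + 7Pb. Setting this equal to demand: 892 - 5Pb = -263 + 7Pb, so Pb = 96.25.
Sellers receive Ps = 96.25 + 75 = 171.25; x' = 892 − 5·96.25 = 410.75.

x' = 410.75; buyers pay £96.25; sellers receive £171.25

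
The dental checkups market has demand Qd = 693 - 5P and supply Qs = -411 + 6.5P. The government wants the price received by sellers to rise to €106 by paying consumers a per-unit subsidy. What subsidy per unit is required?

Required subsidy s = €23 per unit

At a seller price of 106, quantity supplied is -411 + 6.5·106 = 278.
Buyers absorb 278 only when they pay Pb with 693 − 5·Pb = 278, i.e. Pb = 83.
s = Ps − Pb = 106 − 83 = 23.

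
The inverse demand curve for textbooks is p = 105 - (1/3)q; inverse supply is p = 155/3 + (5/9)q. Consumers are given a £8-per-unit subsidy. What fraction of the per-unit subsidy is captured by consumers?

Pre-subsidy: 105 - (1/3)q = 155/3 + (5/9)q gives q* = 60 and p* = 85.
With the rebate, buyers effectively pay pb = ps − 8, where ps is the price sellers receive.
On the curves, pb = 105 - (1/3)q and ps = 155/3 + (5/9)q; the wedge ps − pb = 8 gives 155/3 + (5/9)q − (105 - (1/3)q) = 8, so q' = 69.
Then pb = 105 − (1/3)·69 = 82 and ps = 155/3 + (5/9)·69 = 90.
Buyers' price falls by p* − pb = 85 − 82 = 3; sellers' price rises by ps − p* = 90 − 85 = 5.
So consumers capture 3/8 = 0.375 of each unit of subsidy.

Consumer share = 0.375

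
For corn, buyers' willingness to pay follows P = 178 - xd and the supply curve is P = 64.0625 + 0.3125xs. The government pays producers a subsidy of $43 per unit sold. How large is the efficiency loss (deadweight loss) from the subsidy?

Deadweight loss = 14792/21

Pre-subsidy: 178 - x = 64.0625 + 0.3125x gives x* = 1823/21 and P* = 1915/21.
With the subsidy, sellers receive Ps = Pb + 43 for each unit, where Pb is the price buyers pay.
On the curves, Pb = 178 - x and Ps = 64.0625 + 0.3125x; the wedge Ps − Pb = 43 gives 64.0625 + 0.3125x − (178 - x) = 43, so x' = 837/7.
Then Pb = 178 − 1·(837/7) = 409/7 and Ps = 64.0625 + 0.3125·(837/7) = 710/7.
The subsidy expands output by 837/7 − 1823/21 = 688/21 past the efficient level; on those units the gap between marginal cost and willingness to pay runs from 0 up to 43.
DWL = ½ × 43 × 688/21 = 14792/21.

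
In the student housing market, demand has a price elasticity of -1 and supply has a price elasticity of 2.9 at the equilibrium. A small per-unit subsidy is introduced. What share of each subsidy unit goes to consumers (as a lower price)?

Consumer share = 29/39

For a small subsidy around the equilibrium, the benefit split depends on the relative slopes, which at a point are proportional to the elasticities.
Buyer share = εs/(εs + |εd|) = 2.9/(2.9 + 1) = 29/39; seller share = |εd|/(εs + |εd|) = 10/39.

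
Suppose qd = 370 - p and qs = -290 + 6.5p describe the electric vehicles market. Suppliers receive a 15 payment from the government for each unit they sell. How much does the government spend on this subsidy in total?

Government cost = 4425

Pre-subsidy: 370 - p = -290 + 6.5p gives p* = 88, q* = 282.
With the subsidy, sellers receive ps = pb + 15 for each unit, where pb is the price buyers pay.
Supply in terms of pb becomes qs = -290 + 6.5(pb + 15) = -192.5 + 6.5pb. Setting this equal to demand: 370 - pb = -192.5 + 6.5pb, so pb = 75.
Sellers receive ps = 75 + 15 = 90; q' = 370 − 1·75 = 295.
Government outlay = subsidy × quantity = 15 × 295 = 4425.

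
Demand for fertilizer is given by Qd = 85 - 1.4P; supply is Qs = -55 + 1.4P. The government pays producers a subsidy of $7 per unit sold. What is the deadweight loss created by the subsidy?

Deadweight loss = $17.15

Pre-subsidy: 85 - 1.4P = -55 + 1.4P gives P* = 50, Q* = 15.
With the subsidy, sellers receive Ps = Pb + 7 for each unit, where Pb is the price buyers pay.
Supply in terms of Pb becomes Qs = -55 + 1.4(Pb + 7) = -45.2 + 1.4Pb. Setting this equal to demand: 85 - 1.4Pb = -45.2 + 1.4Pb, so Pb = 46.5.
Sellers receive Ps = 46.5 + 7 = 53.5; Q' = 85 − 1.4·46.5 = 19.9.
The subsidy expands output by 19.9 − 15 = 4.9 past the efficient level; on those units the gap between marginal cost and willingness to pay runs from 0 up to 7.
DWL = ½ × 7 × 4.9 = 17.15.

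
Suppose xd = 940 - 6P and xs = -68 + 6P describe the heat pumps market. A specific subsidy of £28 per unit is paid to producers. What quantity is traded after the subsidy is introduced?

Pre-subsidy: 940 - 6P = -68 + 6P gives P* = 84, x* = 436.
With the subsidy, sellers receive Ps = Pb + 28 for each unit, where Pb is the price buyers pay.
Supply in terms of Pb becomes xs = -68 + 6(Pb + 28) = 100 + 6Pb. Setting this equal to demand: 940 - 6Pb = 100 + 6Pb, so Pb = 70.
Sellers receive Ps = 70 + 28 = 98; x' = 940 − 6·70 = 520.

x' = 520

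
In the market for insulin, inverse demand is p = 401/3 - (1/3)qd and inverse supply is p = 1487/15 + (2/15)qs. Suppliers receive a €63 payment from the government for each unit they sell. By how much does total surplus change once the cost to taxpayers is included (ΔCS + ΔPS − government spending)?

Pre-subsidy: 401/3 - (1/3)q = 1487/15 + (2/15)q gives q* = 74 and p* = 109.
With the subsidy, sellers receive ps = pb + 63 for each unit, where pb is the price buyers pay.
On the curves, pb = 401/3 - (1/3)q and ps = 1487/15 + (2/15)q; the wedge ps − pb = 63 gives 1487/15 + (2/15)q − (401/3 - (1/3)q) = 63, so q' = 209.
Then pb = 401/3 − (1/3)·209 = 64 and ps = 1487/15 + (2/15)·209 = 127.
ΔCS = ½(74 + 209)(109 − 64) = 6367.5; ΔPS = ½(74 + 209)(127 − 109) = 2547.
Government spending = 63 × 209 = 13167.
Net change = 6367.5 + 2547 − 13167 = -4252.5. The loss equals the DWL triangle ½·63·135.

Net change in total surplus = -€4252.5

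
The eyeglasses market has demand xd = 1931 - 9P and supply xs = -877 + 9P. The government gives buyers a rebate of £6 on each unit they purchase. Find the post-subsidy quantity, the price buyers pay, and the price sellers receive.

x' = 554; buyers pay £153; sellers receive £159

Pre-subsidy: 1931 - 9P = -877 + 9P gives P* = 156, x* = 527.
With the rebate, buyers effectively pay Pb = Ps − 6, where Ps is the price sellers receive.
Demand in terms of Ps becomes xd = 1931 − 9(Ps − 6) = 1985 - 9Ps. Setting this equal to supply: 1985 - 9Ps = -877 + 9Ps, so Ps = 159.
Buyers pay Pb = 159 − 6 = 153; x' = -877 + 9·159 = 554.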